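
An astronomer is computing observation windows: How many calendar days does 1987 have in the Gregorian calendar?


Year: 1987
Check leap year rules:
Divisible by 4? No
1987 is not a leap year
Days: 365

365


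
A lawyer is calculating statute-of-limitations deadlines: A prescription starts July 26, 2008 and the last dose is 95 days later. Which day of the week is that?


Start: 2008-07-26 (Saturday)
Step 1 - find target date: add 95 days
  2008-07-26 + 95 days = 2008-10-29
Step 2 - day of week:
  95 mod 7 = 4
  Saturday + 4 days -> Wednesday
Result: Wednesday (2008-10-29)

Wednesday


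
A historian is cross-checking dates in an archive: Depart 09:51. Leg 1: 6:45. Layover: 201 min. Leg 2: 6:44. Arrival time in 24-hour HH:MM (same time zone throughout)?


Depart: 09:51
Leg 1: +405 min -> 16:36
Layover: +201 min -> 19:57
Leg 2: +404 min -> 02:41
Total travel: 1010 minutes = 16h 50m
Arrival: 02:41

02:41


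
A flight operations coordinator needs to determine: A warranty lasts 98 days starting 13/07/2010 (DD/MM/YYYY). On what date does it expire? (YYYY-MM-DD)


Start: 2010-07-13
Adding 98 days
Days remaining in July: 18
After July: 80 days still to add
August 2010: 31 days, 49 remaining
September 2010: 30 days, 19 remaining
October 2010 has 31 days, need 19
Result: 2010-10-19

2010-10-19


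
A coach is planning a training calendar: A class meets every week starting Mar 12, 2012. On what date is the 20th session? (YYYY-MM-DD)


First occurrence: 2012-03-12 (occurrence 1)
Each occurrence is 7 days after the previous.
Occurrence 20 is 19 weeks after the first.
19 weeks = 133 days
2012-03-12 + 133 days = 2012-07-23

2012-07-23


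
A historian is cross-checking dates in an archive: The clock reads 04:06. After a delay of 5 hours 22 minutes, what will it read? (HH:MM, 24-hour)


Start time: 04:06
Adding: 5 hours 22 minutes
Minutes: 6 + 22 = 28
Hours: 4 + 5 + 0 = 9
Result: 09:28

09:28


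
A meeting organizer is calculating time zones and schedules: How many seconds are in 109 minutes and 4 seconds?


Minutes: 109
Extra seconds: 4
Seconds per minute: 60
Minutes to seconds: 109 x 60 = 6540
Total: 6540 + 4 = 6544

6544


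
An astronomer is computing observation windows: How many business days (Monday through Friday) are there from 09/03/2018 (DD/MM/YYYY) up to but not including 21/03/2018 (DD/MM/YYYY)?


Start: 2018-03-09 (Friday)
End (exclusive): 2018-03-21 (Wednesday)
Total calendar days: 12
Full weeks: 12 // 7 = 1 -> 5 weekdays
Remaining 5 days starting on Friday:
  Fri(w), Sat(-), Sun(-), Mon(w), Tue(w) -> 3 weekdays
Total business days: 5 + 3 = 8

8


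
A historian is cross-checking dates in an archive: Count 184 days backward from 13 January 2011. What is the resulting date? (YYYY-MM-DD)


Start: 2011-01-13
Subtracting 184 days
Days already passed in January: 13
After going back through January: 171 more days to subtract
December 2010: 31 days, 140 remaining
November 2010: 30 days, 110 remaining
October 2010: 31 days, 79 remaining
September 2010: 30 days, 49 remaining
Result: 2010-07-13

2010-07-13


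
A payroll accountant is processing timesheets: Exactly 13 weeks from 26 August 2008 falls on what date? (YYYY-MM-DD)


Start: 2008-08-26
Weeks to add: 13
Convert to days: 13 x 7 = 91 days
Add 91 days to 2008-08-26
Result: 2008-11-25

2008-11-25


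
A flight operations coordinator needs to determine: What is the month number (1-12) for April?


Calendar month order:
3. March
4. April <--
5. May
April is month number 4

4


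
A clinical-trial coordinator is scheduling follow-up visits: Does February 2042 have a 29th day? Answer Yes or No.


Year: 2042
Divisible by 4? 2042 / 4 = 510.5 -> No
Not divisible by 4, so NOT a leap year

No


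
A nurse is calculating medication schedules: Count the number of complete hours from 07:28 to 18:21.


Start: 07:28
End: 18:21
Hour difference: 18 - 7 = 11 hours
Minute difference: 21 - 28 = -7 minutes
Total minutes: 653
Complete hours: 653 / 60 = 10 (remainder 53)

10


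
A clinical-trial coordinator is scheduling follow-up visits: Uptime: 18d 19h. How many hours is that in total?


Days: 18
Extra hours: 19
Hours per day: 24
Days to hours: 18 x 24 = 432
Total: 432 + 19 = 451

451


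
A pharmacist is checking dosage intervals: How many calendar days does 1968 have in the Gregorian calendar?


Year: 1968
Check leap year rules:
Divisible by 4? Yes
Divisible by 100? No
1968 is a leap year
Days: 366

366


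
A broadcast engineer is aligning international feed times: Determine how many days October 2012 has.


Month: October
Year: 2012
October is a 31-day month
Total: 31 days

31


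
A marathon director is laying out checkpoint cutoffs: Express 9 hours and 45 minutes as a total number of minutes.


Hours: 9
Extra minutes: 45
Minutes per hour: 60
Hours to minutes: 9 x 60 = 540
Total: 540 + 45 = 585

585


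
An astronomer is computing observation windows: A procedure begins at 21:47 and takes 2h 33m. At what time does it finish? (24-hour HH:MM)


Start time: 21:47
Adding: 2 hours 33 minutes
Minutes: 47 + 33 = 80
Minute overflow: 80 >= 60, so carry 1 hour, minutes = 20
Hours: 21 + 2 + 1 = 24
Hour wraparound: 24 mod 24 = 0
Result: 00:20

00:20


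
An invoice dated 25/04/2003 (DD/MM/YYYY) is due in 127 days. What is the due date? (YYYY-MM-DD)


Start: 2003-04-25
Adding 127 days
Days remaining in April: 5
After April: 122 days still to add
May 2003: 31 days, 91 remaining
June 2003: 30 days, 61 remaining
July 2003: 31 days, 30 remaining
August 2003 has 31 days, need 30
Result: 2003-08-30

2003-08-30


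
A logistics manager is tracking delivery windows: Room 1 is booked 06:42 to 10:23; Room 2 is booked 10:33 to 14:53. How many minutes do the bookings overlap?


Interval A: [402, 623] minutes from midnight
Interval B: [633, 893] minutes from midnight
Overlap start = max(402, 633) = 633
Overlap end = min(623, 893) = 623
End <= start, so the intervals do not overlap: 0 minutes

0


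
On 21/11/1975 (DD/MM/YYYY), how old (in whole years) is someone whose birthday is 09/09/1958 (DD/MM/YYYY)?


Birth: 1958-09-09
Reference: 1975-11-21
Year difference: 1975 - 1958 = 17
Has birthday (09-09) occurred by 11-21? Yes
Age in full years: 17

17


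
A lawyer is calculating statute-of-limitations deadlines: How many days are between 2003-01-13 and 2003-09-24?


Start date: 2003-01-13
End date: 2003-09-24
Jan 2003: +19 days
Feb 2003: +28 days
Mar 2003: +31 days
... (6 more months)
Total: 254 days

254


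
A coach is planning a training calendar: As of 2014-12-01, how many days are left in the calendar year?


Start: December 01, 2014
End: December 31, 2014
Days left in December: 30
Total: 30 days

30


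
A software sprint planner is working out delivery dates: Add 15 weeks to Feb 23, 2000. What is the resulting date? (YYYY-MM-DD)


Start: 2000-02-23
Weeks to add: 15
Convert to days: 15 x 7 = 105 days
Add 105 days to 2000-02-23
Result: 2000-06-07

2000-06-07


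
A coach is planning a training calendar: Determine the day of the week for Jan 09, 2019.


Date: 2019-01-09
January 1, 2019 is a Tuesday
Day of year: 9
Offset from Jan 1: 8 days
8 mod 7 = 1
Result: Wednesday

Wednesday


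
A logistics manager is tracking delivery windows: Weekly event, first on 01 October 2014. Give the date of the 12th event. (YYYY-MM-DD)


First occurrence: 2014-10-01 (occurrence 1)
Each occurrence is 7 days after the previous.
Occurrence 12 is 11 weeks after the first.
11 weeks = 77 days
2014-10-01 + 77 days = 2014-12-17

2014-12-17


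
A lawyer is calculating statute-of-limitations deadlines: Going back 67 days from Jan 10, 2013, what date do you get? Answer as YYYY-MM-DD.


Start: 2013-01-10
Subtracting 67 days
Days already passed in January: 10
After going back through January: 57 more days to subtract
December 2012: 31 days, 26 remaining
November 2012 has 30 days, need 26
Result: 2012-11-04

2012-11-04


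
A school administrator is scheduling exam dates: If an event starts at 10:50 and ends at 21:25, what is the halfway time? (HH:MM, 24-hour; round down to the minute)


Start time: 10:50 = 650 minutes from midnight
End time: 21:25 = 1285 minutes from midnight
Sum: 650 + 1285 = 1935
Midpoint: 1935 / 2 = 967 minutes
Convert: 967 / 60 = 16 hours, 7 minutes
Result: 16:07

16:07


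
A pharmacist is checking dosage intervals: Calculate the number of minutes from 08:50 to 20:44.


Start time: 08:50 = 530 minutes from midnight
End time: 20:44 = 1244 minutes from midnight
Difference: 1244 - 530 = 714 minutes
That is 11 hours and 54 minutes

714


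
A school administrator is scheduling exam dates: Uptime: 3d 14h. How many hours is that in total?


Days: 3
Extra hours: 14
Hours per day: 24
Days to hours: 3 x 24 = 72
Total: 72 + 14 = 86

86


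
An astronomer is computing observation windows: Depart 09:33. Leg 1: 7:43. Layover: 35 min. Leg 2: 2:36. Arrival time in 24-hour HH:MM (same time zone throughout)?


Depart: 09:33
Leg 1: +463 min -> 17:16
Layover: +35 min -> 17:51
Leg 2: +156 min -> 20:27
Total travel: 654 minutes = 10h 54m
Arrival: 20:27

20:27


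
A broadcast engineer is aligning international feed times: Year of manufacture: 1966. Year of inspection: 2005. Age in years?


Birth year: 1966
Current year: 2005
Age = current year - birth year
Age = 2005 - 1966 = 39

39


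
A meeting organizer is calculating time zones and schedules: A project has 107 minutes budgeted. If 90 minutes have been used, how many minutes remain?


Total budget: 107 minutes
Time used: 90 minutes
Remaining: 107 - 90 = 17 minutes
Percent used: 84.1%
Percent remaining: 15.9%

17


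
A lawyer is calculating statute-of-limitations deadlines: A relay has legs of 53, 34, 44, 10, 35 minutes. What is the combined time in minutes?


Durations: 53, 34, 44, 10, 35
Running sum: 53
+ 34 = 87
+ 44 = 131
+ 10 = 141
+ 35 = 176
Total duration: 176 minutes
That is 2 hours and 56 minutes

176


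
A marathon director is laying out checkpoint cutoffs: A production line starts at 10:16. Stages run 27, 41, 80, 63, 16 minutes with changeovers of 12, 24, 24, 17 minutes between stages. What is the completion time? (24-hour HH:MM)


Start: 10:16 = 616 min from midnight
  after task 1 (27 min): 10:43
  after break (12 min): 10:55
  after task 2 (41 min): 11:36
  after break (24 min): 12:00
  after task 3 (80 min): 13:20
  after break (24 min): 13:44
  after task 4 (63 min): 14:47
  after break (17 min): 15:04
  after task 5 (16 min): 15:20
Total elapsed: 304 minutes
End time: 15:20

15:20


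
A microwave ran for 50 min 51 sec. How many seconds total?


Minutes: 50
Extra seconds: 51
Seconds per minute: 60
Minutes to seconds: 50 x 60 = 3000
Total: 3000 + 51 = 3051

3051


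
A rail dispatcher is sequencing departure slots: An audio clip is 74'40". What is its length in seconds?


Minutes: 74
Seconds: 40
Convert minutes to seconds: 74 x 60 = 4440
Add remaining seconds: 4440 + 40 = 4480

4480


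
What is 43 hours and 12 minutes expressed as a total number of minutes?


Hours: 43
Minutes: 12
Convert hours to minutes: 43 x 60 = 2580
Add remaining minutes: 2580 + 12 = 2592

2592


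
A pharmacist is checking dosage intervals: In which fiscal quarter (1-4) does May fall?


Month: May (month 5)
Q1: January-March (months 1-3)
Q2: April-June (months 4-6)
Q3: July-September (months 7-9)
Q4: October-December (months 10-12)
Month 5 falls in Q2

2


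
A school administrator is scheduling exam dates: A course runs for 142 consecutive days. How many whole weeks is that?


Total days: 142
Days per week: 7
Division: 142 / 7 = 20 remainder 2
Complete weeks: 20
Remaining days: 2

20


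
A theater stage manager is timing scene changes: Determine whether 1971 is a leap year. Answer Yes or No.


Year: 1971
Divisible by 4? 1971 / 4 = 492.75 -> No
Not divisible by 4, so NOT a leap year

No


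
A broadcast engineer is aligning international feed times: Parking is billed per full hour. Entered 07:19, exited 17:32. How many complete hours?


Start: 07:19
End: 17:32
Hour difference: 17 - 7 = 10 hours
Minute difference: 32 - 19 = 13 minutes
Total minutes: 613
Complete hours: 613 / 60 = 10 (remainder 13)

10


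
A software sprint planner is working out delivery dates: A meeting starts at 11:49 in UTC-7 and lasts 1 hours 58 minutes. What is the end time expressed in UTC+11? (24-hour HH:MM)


Start: 11:49 in UTC-7
Step 1 - add duration:
  minutes: 49 + 58 = 107 (carry 1h)
  hours: 11 + 1 + 1 = 13
  end in UTC-7: 13:47
Step 2 - convert UTC-7 -> UTC+11:
  offset difference: 11 - (-7) = 18 hours
  13 + (18) = 31 -> mod 24 = 7
Result: 07:47 in UTC+11

07:47


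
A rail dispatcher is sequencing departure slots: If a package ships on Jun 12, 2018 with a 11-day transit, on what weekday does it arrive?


Start: 2018-06-12 (Tuesday)
Step 1 - find target date: add 11 days
  2018-06-12 + 11 days = 2018-06-23
Step 2 - day of week:
  11 mod 7 = 4
  Tuesday + 4 days -> Saturday
Result: Saturday (2018-06-23)

Saturday


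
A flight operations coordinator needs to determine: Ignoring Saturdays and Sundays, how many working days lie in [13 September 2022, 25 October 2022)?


Start: 2022-09-13 (Tuesday)
End (exclusive): 2022-10-25 (Tuesday)
Total calendar days: 42
Full weeks: 42 // 7 = 6 -> 30 weekdays
Remaining 0 days starting on Tuesday:
Total business days: 30 + 0 = 30

30


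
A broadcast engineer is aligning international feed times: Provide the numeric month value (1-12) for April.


Calendar month order:
3. March
4. April <--
5. May
April is month number 4

4


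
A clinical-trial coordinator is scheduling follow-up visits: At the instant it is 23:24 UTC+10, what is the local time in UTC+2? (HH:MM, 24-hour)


Local time: 23:24 at UTC+10 (offset 10h)
Target zone: UTC+2 (offset 2h)
Difference: 2 - (10) = -8 hours
Calculation: 23 + (-8) = 15
Result: 15:24

15:24


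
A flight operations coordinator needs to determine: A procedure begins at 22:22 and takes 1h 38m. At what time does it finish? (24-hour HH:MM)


Start time: 22:22
Adding: 1 hours 38 minutes
Minutes: 22 + 38 = 60
Minute overflow: 60 >= 60, so carry 1 hour, minutes = 0
Hours: 22 + 1 + 1 = 24
Hour wraparound: 24 mod 24 = 0
Result: 00:00

00:00


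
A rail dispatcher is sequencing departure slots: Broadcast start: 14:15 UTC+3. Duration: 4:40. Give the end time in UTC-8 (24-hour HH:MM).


Start: 14:15 in UTC+3
Step 1 - add duration:
  minutes: 15 + 40 = 55
  hours: 14 + 4 + 0 = 18
  end in UTC+3: 18:55
Step 2 - convert UTC+3 -> UTC-8:
  offset difference: -8 - (3) = -11 hours
  18 + (-11) = 7 -> mod 24 = 7
Result: 07:55 in UTC-8

07:55


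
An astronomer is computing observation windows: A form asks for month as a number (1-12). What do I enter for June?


Calendar month order:
5. May
6. June <--
7. July
June is month number 6

6


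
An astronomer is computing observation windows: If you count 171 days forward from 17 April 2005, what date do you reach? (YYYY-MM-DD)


Start: 2005-04-17
Adding 171 days
Days remaining in April: 13
After April: 158 days still to add
May 2005: 31 days, 127 remaining
June 2005: 30 days, 97 remaining
July 2005: 31 days, 66 remaining
August 2005: 31 days, 35 remaining
Result: 2005-10-05

2005-10-05


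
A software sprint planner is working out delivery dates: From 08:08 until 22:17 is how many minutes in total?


Start time: 08:08 = 488 minutes from midnight
End time: 22:17 = 1337 minutes from midnight
Difference: 1337 - 488 = 849 minutes
That is 14 hours and 9 minutes

849


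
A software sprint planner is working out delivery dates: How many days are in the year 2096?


Year: 2096
Check leap year rules:
Divisible by 4? Yes
Divisible by 100? No
2096 is a leap year
Days: 366

366


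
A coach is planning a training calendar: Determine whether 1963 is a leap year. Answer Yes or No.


Year: 1963
Divisible by 4? 1963 / 4 = 490.75 -> No
Not divisible by 4, so NOT a leap year

No


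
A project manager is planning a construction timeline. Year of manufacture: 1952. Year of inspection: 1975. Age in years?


Birth year: 1952
Current year: 1975
Age = current year - birth year
Age = 1975 - 1952 = 23

23


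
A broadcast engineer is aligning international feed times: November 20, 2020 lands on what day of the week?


Date: 2020-11-20
January 1, 2020 is a Wednesday
Day of year: 325
Offset from Jan 1: 324 days
324 mod 7 = 2
Result: Friday

Friday


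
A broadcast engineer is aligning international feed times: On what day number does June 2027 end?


Month: June
Year: 2027
June is a 30-day month
Total: 30 days

30


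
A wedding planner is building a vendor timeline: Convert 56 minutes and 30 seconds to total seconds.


Minutes: 56
Extra seconds: 30
Seconds per minute: 60
Minutes to seconds: 56 x 60 = 3360
Total: 3360 + 30 = 3390

3390


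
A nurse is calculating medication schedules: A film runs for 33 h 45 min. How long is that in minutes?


Hours: 33
Minutes: 45
Convert hours to minutes: 33 x 60 = 1980
Add remaining minutes: 1980 + 45 = 2025

2025


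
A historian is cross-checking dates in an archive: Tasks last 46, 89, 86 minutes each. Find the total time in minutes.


Durations: 46, 89, 86
Running sum: 46
+ 89 = 135
+ 86 = 221
Total duration: 221 minutes
That is 3 hours and 41 minutes

221


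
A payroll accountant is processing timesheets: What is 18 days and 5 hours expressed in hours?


Days: 18
Extra hours: 5
Hours per day: 24
Days to hours: 18 x 24 = 432
Total: 432 + 5 = 437

437


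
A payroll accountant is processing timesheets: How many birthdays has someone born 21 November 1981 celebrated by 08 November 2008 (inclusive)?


Birth: 1981-11-21
Reference: 2008-11-08
Year difference: 2008 - 1981 = 27
Has birthday (11-21) occurred by 11-08? No
Birthday not yet reached this year -> subtract 1
Age in full years: 26

26


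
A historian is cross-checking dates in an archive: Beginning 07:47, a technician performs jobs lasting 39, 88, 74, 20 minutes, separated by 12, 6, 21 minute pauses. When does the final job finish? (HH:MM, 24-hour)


Start: 07:47 = 467 min from midnight
  after task 1 (39 min): 08:26
  after break (12 min): 08:38
  after task 2 (88 min): 10:06
  after break (6 min): 10:12
  after task 3 (74 min): 11:26
  after break (21 min): 11:47
  after task 4 (20 min): 12:07
Total elapsed: 260 minutes
End time: 12:07

12:07


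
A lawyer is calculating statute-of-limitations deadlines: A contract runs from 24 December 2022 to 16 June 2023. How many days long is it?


Start date: 2022-12-24
End date: 2023-06-16
Dec 2022: +8 days
Jan 2023: +31 days
Feb 2023: +28 days
... (4 more months)
Total: 174 days

174


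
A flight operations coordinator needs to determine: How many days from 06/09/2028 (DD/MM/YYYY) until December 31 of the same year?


Start: September 06, 2028
End: December 31, 2028
Days left in September: 24
October: 31
November: 30
December: 31
Sum of remaining months: 92
Total: 24 + 92 = 116

116


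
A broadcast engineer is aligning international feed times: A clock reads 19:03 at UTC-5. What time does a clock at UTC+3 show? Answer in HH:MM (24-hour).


Local time: 19:03 at UTC-5 (offset -5h)
Target zone: UTC+3 (offset 3h)
Difference: 3 - (-5) = 8 hours
Calculation: 19 + (8) = 27
Wraparound: (27) mod 24 = 3
Result: 03:03

03:03


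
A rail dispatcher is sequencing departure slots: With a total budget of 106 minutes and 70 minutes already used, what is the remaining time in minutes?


Total budget: 106 minutes
Time used: 70 minutes
Remaining: 106 - 70 = 36 minutes
Percent used: 66.0%
Percent remaining: 34.0%

36


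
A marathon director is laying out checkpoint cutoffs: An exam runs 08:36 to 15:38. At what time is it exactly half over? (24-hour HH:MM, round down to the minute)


Start time: 08:36 = 516 minutes from midnight
End time: 15:38 = 938 minutes from midnight
Sum: 516 + 938 = 1454
Midpoint: 1454 / 2 = 727 minutes
Convert: 727 / 60 = 12 hours, 7 minutes
Result: 12:07

12:07


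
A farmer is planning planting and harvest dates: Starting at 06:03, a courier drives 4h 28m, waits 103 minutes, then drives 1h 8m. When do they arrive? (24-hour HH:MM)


Depart: 06:03
Leg 1: +268 min -> 10:31
Layover: +103 min -> 12:14
Leg 2: +68 min -> 13:22
Total travel: 439 minutes = 7h 19m
Arrival: 13:22

13:22


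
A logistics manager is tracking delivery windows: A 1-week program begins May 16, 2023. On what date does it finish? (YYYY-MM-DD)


Start: 2023-05-16
Weeks to add: 1
Convert to days: 1 x 7 = 7 days
Add 7 days to 2023-05-16
Result: 2023-05-23

2023-05-23


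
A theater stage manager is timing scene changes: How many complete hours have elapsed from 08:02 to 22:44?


Start: 08:02
End: 22:44
Hour difference: 22 - 8 = 14 hours
Minute difference: 44 - 2 = 42 minutes
Total minutes: 882
Complete hours: 882 / 60 = 14 (remainder 42)

14


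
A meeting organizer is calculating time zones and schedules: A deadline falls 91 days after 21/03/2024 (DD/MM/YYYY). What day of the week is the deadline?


Start: 2024-03-21 (Thursday)
Step 1 - find target date: add 91 days
  2024-03-21 + 91 days = 2024-06-20
Step 2 - day of week:
  91 mod 7 = 0
  Thursday + 0 days -> Thursday
Result: Thursday (2024-06-20)

Thursday


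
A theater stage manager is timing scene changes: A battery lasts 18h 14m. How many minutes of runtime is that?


Hours: 18
Extra minutes: 14
Minutes per hour: 60
Hours to minutes: 18 x 60 = 1080
Total: 1080 + 14 = 1094

1094


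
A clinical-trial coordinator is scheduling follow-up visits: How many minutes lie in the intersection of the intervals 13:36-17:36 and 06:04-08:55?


Interval A: [816, 1056] minutes from midnight
Interval B: [364, 535] minutes from midnight
Overlap start = max(816, 364) = 816
Overlap end = min(1056, 535) = 535
End <= start, so the intervals do not overlap: 0 minutes

0


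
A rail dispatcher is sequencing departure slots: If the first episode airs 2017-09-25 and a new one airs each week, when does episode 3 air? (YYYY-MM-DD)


First occurrence: 2017-09-25 (occurrence 1)
Each occurrence is 7 days after the previous.
Occurrence 3 is 2 weeks after the first.
2 weeks = 14 days
2017-09-25 + 14 days = 2017-10-09

2017-10-09


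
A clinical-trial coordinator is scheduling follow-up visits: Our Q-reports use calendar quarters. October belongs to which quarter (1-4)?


Month: October (month 10)
Q1: January-March (months 1-3)
Q2: April-June (months 4-6)
Q3: July-September (months 7-9)
Q4: October-December (months 10-12)
Month 10 falls in Q4

4


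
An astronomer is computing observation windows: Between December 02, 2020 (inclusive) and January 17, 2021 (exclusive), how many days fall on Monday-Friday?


Start: 2020-12-02 (Wednesday)
End (exclusive): 2021-01-17 (Sunday)
Total calendar days: 46
Full weeks: 46 // 7 = 6 -> 30 weekdays
Remaining 4 days starting on Wednesday:
  Wed(w), Thu(w), Fri(w), Sat(-) -> 3 weekdays
Total business days: 30 + 3 = 33

33


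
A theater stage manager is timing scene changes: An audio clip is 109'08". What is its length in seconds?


Minutes: 109
Seconds: 8
Convert minutes to seconds: 109 x 60 = 6540
Add remaining seconds: 6540 + 8 = 6548

6548


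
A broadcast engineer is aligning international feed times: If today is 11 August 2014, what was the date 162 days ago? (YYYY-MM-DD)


Start: 2014-08-11
Subtracting 162 days
Days already passed in August: 11
After going back through August: 151 more days to subtract
July 2014: 31 days, 120 remaining
June 2014: 30 days, 90 remaining
May 2014: 31 days, 59 remaining
April 2014: 30 days, 29 remaining
Result: 2014-03-02

2014-03-02


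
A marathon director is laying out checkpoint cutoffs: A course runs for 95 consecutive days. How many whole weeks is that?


Total days: 95
Days per week: 7
Division: 95 / 7 = 13 remainder 4
Complete weeks: 13
Remaining days: 4

13


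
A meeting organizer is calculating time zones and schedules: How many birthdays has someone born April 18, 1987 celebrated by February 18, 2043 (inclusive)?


Birth: 1987-04-18
Reference: 2043-02-18
Year difference: 2043 - 1987 = 56
Has birthday (04-18) occurred by 02-18? No
Birthday not yet reached this year -> subtract 1
Age in full years: 55

55


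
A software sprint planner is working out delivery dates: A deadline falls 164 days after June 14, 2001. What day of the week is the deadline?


Start: 2001-06-14 (Thursday)
Step 1 - find target date: add 164 days
  2001-06-14 + 164 days = 2001-11-25
Step 2 - day of week:
  164 mod 7 = 3
  Thursday + 3 days -> Sunday
Result: Sunday (2001-11-25)

Sunday


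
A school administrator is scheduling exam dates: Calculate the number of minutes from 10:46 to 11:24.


Start time: 10:46 = 646 minutes from midnight
End time: 11:24 = 684 minutes from midnight
Difference: 684 - 646 = 38 minutes
That is 0 hours and 38 minutes

38


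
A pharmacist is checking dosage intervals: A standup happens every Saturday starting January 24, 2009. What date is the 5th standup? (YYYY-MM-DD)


First occurrence: 2009-01-24 (occurrence 1)
Each occurrence is 7 days after the previous.
Occurrence 5 is 4 weeks after the first.
4 weeks = 28 days
2009-01-24 + 28 days = 2009-02-21

2009-02-21


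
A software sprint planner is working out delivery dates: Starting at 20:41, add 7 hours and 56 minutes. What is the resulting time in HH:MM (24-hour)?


Start time: 20:41
Adding: 7 hours 56 minutes
Minutes: 41 + 56 = 97
Minute overflow: 97 >= 60, so carry 1 hour, minutes = 37
Hours: 20 + 7 + 1 = 28
Hour wraparound: 28 mod 24 = 4
Result: 04:37

04:37


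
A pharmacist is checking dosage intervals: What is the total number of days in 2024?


Year: 2024
Check leap year rules:
Divisible by 4? Yes
Divisible by 100? No
2024 is a leap year
Days: 366

366


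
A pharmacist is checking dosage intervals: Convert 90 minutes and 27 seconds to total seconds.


Minutes: 90
Extra seconds: 27
Seconds per minute: 60
Minutes to seconds: 90 x 60 = 5400
Total: 5400 + 27 = 5427

5427


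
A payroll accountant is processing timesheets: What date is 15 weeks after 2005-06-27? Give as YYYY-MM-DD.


Start: 2005-06-27
Weeks to add: 15
Convert to days: 15 x 7 = 105 days
Add 105 days to 2005-06-27
Result: 2005-10-10

2005-10-10


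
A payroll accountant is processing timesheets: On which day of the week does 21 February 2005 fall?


Date: 2005-02-21
January 1, 2005 is a Saturday
Day of year: 52
Offset from Jan 1: 51 days
51 mod 7 = 2
Result: Monday

Monday


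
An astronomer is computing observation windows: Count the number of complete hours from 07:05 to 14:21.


Start: 07:05
End: 14:21
Hour difference: 14 - 7 = 7 hours
Minute difference: 21 - 5 = 16 minutes
Total minutes: 436
Complete hours: 436 / 60 = 7 (remainder 16)

7


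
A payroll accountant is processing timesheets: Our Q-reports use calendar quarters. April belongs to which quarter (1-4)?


Month: April (month 4)
Q1: January-March (months 1-3)
Q2: April-June (months 4-6)
Q3: July-September (months 7-9)
Q4: October-December (months 10-12)
Month 4 falls in Q2

2


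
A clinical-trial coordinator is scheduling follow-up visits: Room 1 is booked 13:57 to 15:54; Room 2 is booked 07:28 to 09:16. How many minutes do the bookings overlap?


Interval A: [837, 954] minutes from midnight
Interval B: [448, 556] minutes from midnight
Overlap start = max(837, 448) = 837
Overlap end = min(954, 556) = 556
End <= start, so the intervals do not overlap: 0 minutes

0


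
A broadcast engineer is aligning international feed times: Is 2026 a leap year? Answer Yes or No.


Year: 2026
Divisible by 4? 2026 / 4 = 506.5 -> No
Not divisible by 4, so NOT a leap year

No


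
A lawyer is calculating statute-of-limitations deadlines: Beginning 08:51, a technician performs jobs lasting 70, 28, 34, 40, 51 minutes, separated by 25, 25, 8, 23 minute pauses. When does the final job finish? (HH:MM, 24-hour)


Start: 08:51 = 531 min from midnight
  after task 1 (70 min): 10:01
  after break (25 min): 10:26
  after task 2 (28 min): 10:54
  after break (25 min): 11:19
  after task 3 (34 min): 11:53
  after break (8 min): 12:01
  after task 4 (40 min): 12:41
  after break (23 min): 13:04
  after task 5 (51 min): 13:55
Total elapsed: 304 minutes
End time: 13:55

13:55


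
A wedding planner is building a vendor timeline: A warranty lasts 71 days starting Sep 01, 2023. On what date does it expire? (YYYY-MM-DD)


Start: 2023-09-01
Adding 71 days
Days remaining in September: 29
After September: 42 days still to add
October 2023: 31 days, 11 remaining
November 2023 has 30 days, need 11
Result: 2023-11-11

2023-11-11


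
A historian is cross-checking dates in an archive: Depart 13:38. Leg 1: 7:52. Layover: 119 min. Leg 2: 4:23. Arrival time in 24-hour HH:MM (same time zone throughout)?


Depart: 13:38
Leg 1: +472 min -> 21:30
Layover: +119 min -> 23:29
Leg 2: +263 min -> 03:52
Total travel: 854 minutes = 14h 14m
Arrival: 03:52

03:52


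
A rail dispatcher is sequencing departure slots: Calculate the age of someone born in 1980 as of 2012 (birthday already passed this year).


Birth year: 1980
Current year: 2012
Age = current year - birth year
Age = 2012 - 1980 = 32

32


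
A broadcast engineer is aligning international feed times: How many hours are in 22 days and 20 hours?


Days: 22
Extra hours: 20
Hours per day: 24
Days to hours: 22 x 24 = 528
Total: 528 + 20 = 548

548


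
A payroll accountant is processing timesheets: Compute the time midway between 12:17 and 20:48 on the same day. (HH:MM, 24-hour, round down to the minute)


Start time: 12:17 = 737 minutes from midnight
End time: 20:48 = 1248 minutes from midnight
Sum: 737 + 1248 = 1985
Midpoint: 1985 / 2 = 992 minutes
Convert: 992 / 60 = 16 hours, 32 minutes
Result: 16:32

16:32


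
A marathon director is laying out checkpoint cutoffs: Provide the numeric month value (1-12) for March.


Calendar month order:
2. February
3. March <--
4. April
March is month number 3

3


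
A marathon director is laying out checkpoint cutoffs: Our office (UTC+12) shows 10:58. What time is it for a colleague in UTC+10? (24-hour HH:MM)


Local time: 10:58 at UTC+12 (offset 12h)
Target zone: UTC+10 (offset 10h)
Difference: 10 - (12) = -2 hours
Calculation: 10 + (-2) = 8
Result: 08:58

08:58


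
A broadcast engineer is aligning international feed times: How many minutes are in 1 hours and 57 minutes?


Hours: 1
Extra minutes: 57
Minutes per hour: 60
Hours to minutes: 1 x 60 = 60
Total: 60 + 57 = 117

117


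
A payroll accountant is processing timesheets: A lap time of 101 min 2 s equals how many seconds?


Minutes: 101
Seconds: 2
Convert minutes to seconds: 101 x 60 = 6060
Add remaining seconds: 6060 + 2 = 6062

6062


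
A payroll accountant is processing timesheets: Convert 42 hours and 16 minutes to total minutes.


Hours: 42
Minutes: 16
Convert hours to minutes: 42 x 60 = 2520
Add remaining minutes: 2520 + 16 = 2536

2536


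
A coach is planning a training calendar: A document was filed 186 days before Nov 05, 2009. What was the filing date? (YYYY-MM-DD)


Start: 2009-11-05
Subtracting 186 days
Days already passed in November: 5
After going back through November: 181 more days to subtract
October 2009: 31 days, 150 remaining
September 2009: 30 days, 120 remaining
August 2009: 31 days, 89 remaining
July 2009: 31 days, 58 remaining
Result: 2009-05-03

2009-05-03


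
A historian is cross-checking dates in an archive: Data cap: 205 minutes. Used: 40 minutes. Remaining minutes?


Total budget: 205 minutes
Time used: 40 minutes
Remaining: 205 - 40 = 165 minutes
Percent used: 19.5%
Percent remaining: 80.5%

165


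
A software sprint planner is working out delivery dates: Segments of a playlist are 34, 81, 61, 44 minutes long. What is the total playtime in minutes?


Durations: 34, 81, 61, 44
Running sum: 34
+ 81 = 115
+ 61 = 176
+ 44 = 220
Total duration: 220 minutes
That is 3 hours and 40 minutes

220


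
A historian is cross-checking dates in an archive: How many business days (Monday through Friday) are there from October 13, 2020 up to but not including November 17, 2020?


Start: 2020-10-13 (Tuesday)
End (exclusive): 2020-11-17 (Tuesday)
Total calendar days: 35
Full weeks: 35 // 7 = 5 -> 25 weekdays
Remaining 0 days starting on Tuesday:
Total business days: 25 + 0 = 25

25


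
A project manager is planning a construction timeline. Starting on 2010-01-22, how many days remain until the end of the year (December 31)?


Start: January 22, 2010
End: December 31, 2010
Days left in January: 9
February: 28
March: 31
April: 30
May: 31
... plus remaining months
Sum of remaining months: 334
Total: 9 + 334 = 343

343


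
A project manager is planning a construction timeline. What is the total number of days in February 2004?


Month: February
Year: 2004
2004 is a leap year
February has 29 days
Total: 29 days

29


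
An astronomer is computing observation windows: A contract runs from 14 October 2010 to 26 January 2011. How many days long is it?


Start date: 2010-10-14
End date: 2011-01-26
Oct 2010: +18 days
Nov 2010: +30 days
Dec 2010: +31 days
Jan 2011: +25 days
Total: 104 days

104


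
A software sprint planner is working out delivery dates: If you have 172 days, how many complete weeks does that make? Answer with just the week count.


Total days: 172
Days per week: 7
Division: 172 / 7 = 24 remainder 4
Complete weeks: 24
Remaining days: 4

24


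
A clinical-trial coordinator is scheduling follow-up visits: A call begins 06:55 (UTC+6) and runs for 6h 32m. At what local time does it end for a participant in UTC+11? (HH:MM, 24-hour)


Start: 06:55 in UTC+6
Step 1 - add duration:
  minutes: 55 + 32 = 87 (carry 1h)
  hours: 6 + 6 + 1 = 13
  end in UTC+6: 13:27
Step 2 - convert UTC+6 -> UTC+11:
  offset difference: 11 - (6) = 5 hours
  13 + (5) = 18 -> mod 24 = 18
Result: 18:27 in UTC+11

18:27


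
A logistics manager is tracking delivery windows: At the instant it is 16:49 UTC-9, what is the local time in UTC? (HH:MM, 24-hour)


Local time: 16:49 at UTC-9 (offset -9h)
Target zone: UTC (offset 0h)
Difference: 0 - (-9) = 9 hours
Calculation: 16 + (9) = 25
Wraparound: (25) mod 24 = 1
Result: 01:49

01:49


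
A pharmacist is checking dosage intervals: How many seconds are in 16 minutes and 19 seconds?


Minutes: 16
Extra seconds: 19
Seconds per minute: 60
Minutes to seconds: 16 x 60 = 960
Total: 960 + 19 = 979

979


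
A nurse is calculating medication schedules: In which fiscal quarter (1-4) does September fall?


Month: September (month 9)
Q1: January-March (months 1-3)
Q2: April-June (months 4-6)
Q3: July-September (months 7-9)
Q4: October-December (months 10-12)
Month 9 falls in Q3

3


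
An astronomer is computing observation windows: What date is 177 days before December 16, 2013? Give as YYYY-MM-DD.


Start: 2013-12-16
Subtracting 177 days
Days already passed in December: 16
After going back through December: 161 more days to subtract
November 2013: 30 days, 131 remaining
October 2013: 31 days, 100 remaining
September 2013: 30 days, 70 remaining
August 2013: 31 days, 39 remaining
Result: 2013-06-22

2013-06-22


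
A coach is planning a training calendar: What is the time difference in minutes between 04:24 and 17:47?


Start time: 04:24 = 264 minutes from midnight
End time: 17:47 = 1067 minutes from midnight
Difference: 1067 - 264 = 803 minutes
That is 13 hours and 23 minutes

803


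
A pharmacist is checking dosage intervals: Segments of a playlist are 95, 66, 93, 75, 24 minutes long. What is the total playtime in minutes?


Durations: 95, 66, 93, 75, 24
Running sum: 95
+ 66 = 161
+ 93 = 254
+ 75 = 329
+ 24 = 353
Total duration: 353 minutes
That is 5 hours and 53 minutes

353


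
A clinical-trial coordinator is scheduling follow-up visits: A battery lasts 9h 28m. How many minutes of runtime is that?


Hours: 9
Extra minutes: 28
Minutes per hour: 60
Hours to minutes: 9 x 60 = 540
Total: 540 + 28 = 568

568


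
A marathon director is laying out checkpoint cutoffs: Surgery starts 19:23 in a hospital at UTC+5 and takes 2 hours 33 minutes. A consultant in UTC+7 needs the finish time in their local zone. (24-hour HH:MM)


Start: 19:23 in UTC+5
Step 1 - add duration:
  minutes: 23 + 33 = 56
  hours: 19 + 2 + 0 = 21
  end in UTC+5: 21:56
Step 2 - convert UTC+5 -> UTC+7:
  offset difference: 7 - (5) = 2 hours
  21 + (2) = 23 -> mod 24 = 23
Result: 23:56 in UTC+7

23:56


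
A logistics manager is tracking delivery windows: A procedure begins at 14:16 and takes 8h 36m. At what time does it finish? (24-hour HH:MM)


Start time: 14:16
Adding: 8 hours 36 minutes
Minutes: 16 + 36 = 52
Hours: 14 + 8 + 0 = 22
Result: 22:52

22:52


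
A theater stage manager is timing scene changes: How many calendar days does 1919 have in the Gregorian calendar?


Year: 1919
Check leap year rules:
Divisible by 4? No
1919 is not a leap year
Days: 365

365


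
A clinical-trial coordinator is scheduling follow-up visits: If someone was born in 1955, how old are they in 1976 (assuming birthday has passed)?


Birth year: 1955
Current year: 1976
Age = current year - birth year
Age = 1976 - 1955 = 21

21


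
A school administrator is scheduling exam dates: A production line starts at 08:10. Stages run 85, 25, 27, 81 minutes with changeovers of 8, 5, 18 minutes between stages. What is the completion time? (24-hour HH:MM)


Start: 08:10 = 490 min from midnight
  after task 1 (85 min): 09:35
  after break (8 min): 09:43
  after task 2 (25 min): 10:08
  after break (5 min): 10:13
  after task 3 (27 min): 10:40
  after break (18 min): 10:58
  after task 4 (81 min): 12:19
Total elapsed: 249 minutes
End time: 12:19

12:19


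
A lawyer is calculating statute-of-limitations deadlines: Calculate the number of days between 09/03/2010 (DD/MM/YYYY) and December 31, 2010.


Start: March 09, 2010
End: December 31, 2010
Days left in March: 22
April: 30
May: 31
June: 30
July: 31
... plus remaining months
Sum of remaining months: 275
Total: 22 + 275 = 297

297


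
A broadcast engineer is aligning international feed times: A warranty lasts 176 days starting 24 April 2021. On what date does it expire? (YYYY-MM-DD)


Start: 2021-04-24
Adding 176 days
Days remaining in April: 6
After April: 170 days still to add
May 2021: 31 days, 139 remaining
June 2021: 30 days, 109 remaining
July 2021: 31 days, 78 remaining
August 2021: 31 days, 47 remaining
Result: 2021-10-17

2021-10-17


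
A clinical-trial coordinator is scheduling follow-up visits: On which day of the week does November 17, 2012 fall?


Date: 2012-11-17
January 1, 2012 is a Sunday
Day of year: 322
Offset from Jan 1: 321 days
321 mod 7 = 6
Result: Saturday

Saturday


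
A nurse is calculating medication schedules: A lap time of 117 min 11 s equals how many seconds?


Minutes: 117
Seconds: 11
Convert minutes to seconds: 117 x 60 = 7020
Add remaining seconds: 7020 + 11 = 7031

7031


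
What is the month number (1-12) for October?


Calendar month order:
9. September
10. October <--
11. November
October is month number 10

10


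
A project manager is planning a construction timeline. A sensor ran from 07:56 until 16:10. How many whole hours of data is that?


Start: 07:56
End: 16:10
Hour difference: 16 - 7 = 9 hours
Minute difference: 10 - 56 = -46 minutes
Total minutes: 494
Complete hours: 494 / 60 = 8 (remainder 14)

8


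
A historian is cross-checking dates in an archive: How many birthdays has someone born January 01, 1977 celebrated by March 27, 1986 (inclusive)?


Birth: 1977-01-01
Reference: 1986-03-27
Year difference: 1986 - 1977 = 9
Has birthday (01-01) occurred by 03-27? Yes
Age in full years: 9

9
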